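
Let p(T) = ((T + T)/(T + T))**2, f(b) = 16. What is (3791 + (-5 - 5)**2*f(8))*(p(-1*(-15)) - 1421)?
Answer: -7655220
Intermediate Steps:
p(T) = 1 (p(T) = ((2*T)/((2*T)))**2 = ((2*T)*(1/(2*T)))**2 = 1**2 = 1)
(3791 + (-5 - 5)**2*f(8))*(p(-1*(-15)) - 1421) = (3791 + (-5 - 5)**2*16)*(1 - 1421) = (3791 + (-10)**2*16)*(-1420) = (3791 + 100*16)*(-1420) = (3791 + 1600)*(-1420) = 5391*(-1420) = -7655220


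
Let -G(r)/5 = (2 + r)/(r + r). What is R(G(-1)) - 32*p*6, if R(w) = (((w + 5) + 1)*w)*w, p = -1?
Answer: 1961/8 ≈ 245.13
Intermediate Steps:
G(r) = -5*(2 + r)/(2*r) (G(r) = -5*(2 + r)/(r + r) = -5*(2 + r)/(2*r))
R(w) = w²*(6 + w) (R(w) = (((5 + w) + 1)*w)*w = ((6 + w)*w)*w = (w*(6 + w))*w = w²*(6 + w))
R(G(-1)) - 32*p*6 = (-5/2 - 5/(-1))²*(6 + (-5/2 - 5/(-1))) - (-32)*6 = (-5/2 - 5*(-1))²*(6 + (-5/2 - 5*(-1))) - 32*(-6) = (-5/2 + 5)²*(6 + (-5/2 + 5)) + 192 = (5/2)²*(6 + 5/2) + 192 = (25/4)*(17/2) + 192 = 425/8 + 192 = 1961/8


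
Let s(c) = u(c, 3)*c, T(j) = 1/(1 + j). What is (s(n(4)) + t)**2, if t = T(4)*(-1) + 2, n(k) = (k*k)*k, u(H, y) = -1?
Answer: 96721/25 ≈ 3868.8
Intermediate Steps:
n(k) = k**3 (n(k) = k**2*k = k**3)
s(c) = -c
t = 9/5 (t = -1/(1 + 4) + 2 = -1/5 + 2 = 9/5 ≈ 1.8000)
(s(n(4)) + t)**2 = (-1*4**3 + 9/5)**2 = (-1*64 + 9/5)**2 = (-64 + 9/5)**2 = (-311/5)**2 = 96721/25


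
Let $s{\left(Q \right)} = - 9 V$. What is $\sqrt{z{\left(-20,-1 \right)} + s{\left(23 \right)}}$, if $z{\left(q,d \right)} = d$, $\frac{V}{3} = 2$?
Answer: $i \sqrt{55} \approx 7.4162 i$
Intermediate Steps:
$V = 6$ ($V = 3 \cdot 2 = 6$)
$s{\left(Q \right)} = -54$ ($s{\left(Q \right)} = \left(-9\right) 6 = -54$)
$\sqrt{z{\left(-20,-1 \right)} + s{\left(23 \right)}} = \sqrt{-1 - 54} = \sqrt{-55} = i \sqrt{55}$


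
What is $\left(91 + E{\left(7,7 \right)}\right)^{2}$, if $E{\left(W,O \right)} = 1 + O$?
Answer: $9801$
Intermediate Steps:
$\left(91 + E{\left(7,7 \right)}\right)^{2} = \left(91 + \left(1 + 7\right)\right)^{2} = \left(91 + 8\right)^{2} = 99^{2} = 9801$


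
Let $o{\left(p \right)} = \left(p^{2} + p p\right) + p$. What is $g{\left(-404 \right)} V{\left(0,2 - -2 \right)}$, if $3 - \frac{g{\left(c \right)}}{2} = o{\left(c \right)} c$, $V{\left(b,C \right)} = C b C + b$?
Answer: $0$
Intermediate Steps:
$V{\left(b,C \right)} = b + b C^{2}$ ($V{\left(b,C \right)} = b C^{2} + b = b + b C^{2}$)
$o{\left(p \right)} = p + 2 p^{2}$ ($o{\left(p \right)} = \left(p^{2} + p^{2}\right) + p = 2 p^{2} + p = p + 2 p^{2}$)
$g{\left(c \right)} = 6 - 2 c^{2} \left(1 + 2 c\right)$ ($g{\left(c \right)} = 6 - 2 c \left(1 + 2 c\right) c = 6 - 2 c^{2} \left(1 + 2 c\right)$)
$g{\left(-404 \right)} V{\left(0,2 - -2 \right)} = \left(6 - 4 \left(-404\right)^{3} - 2 \left(-404\right)^{2}\right) 0 \left(1 + \left(2 - -2\right)^{2}\right) = \left(6 - -263757056 - 326432\right) 0 \left(1 + \left(2 + 2\right)^{2}\right) = \left(6 + 263757056 - 326432\right) 0 \left(1 + 4^{2}\right) = 263430630 \cdot 0 \left(1 + 16\right) = 263430630 \cdot 0 \cdot 17 = 263430630 \cdot 0 = 0$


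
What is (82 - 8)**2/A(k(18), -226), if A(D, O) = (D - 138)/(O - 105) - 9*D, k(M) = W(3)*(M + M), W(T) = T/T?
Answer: -906278/53571 ≈ -16.917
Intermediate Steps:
W(T) = 1
k(M) = 2*M (k(M) = 1*(M + M) = 1*(2*M) = 2*M)
A(D, O) = -9*D + (-138 + D)/(-105 + O) (A(D, O) = (-138 + D)/(-105 + O) - 9*D = -9*D + (-138 + D)/(-105 + O))
(82 - 8)**2/A(k(18), -226) = (82 - 8)**2/(((-138 + 946*(2*18) - 9*2*18*(-226))/(-105 - 226))) = 74**2/(((-138 + 946*36 - 9*36*(-226))/(-331))) = 5476/((-(-138 + 34056 + 73224)/331)) = 5476/((-1/331*107142)) = 5476/(-107142/331) = 5476*(-331/107142) = -906278/53571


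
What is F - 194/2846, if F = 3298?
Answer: 4692957/1423 ≈ 3297.9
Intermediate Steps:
F - 194/2846 = 3298 - 194/2846 = 3298 - 1*97/1423 = 3298 - 97/1423 = 4692957/1423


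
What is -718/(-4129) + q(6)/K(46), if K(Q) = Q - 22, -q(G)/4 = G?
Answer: -3411/4129 ≈ -0.82611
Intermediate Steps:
q(G) = -4*G
K(Q) = -22 + Q
-718/(-4129) + q(6)/K(46) = -718/(-4129) + (-4*6)/(-22 + 46) = -718*(-1/4129) - 24/24 = 718/4129 - 24*1/24 = 718/4129 - 1 = -3411/4129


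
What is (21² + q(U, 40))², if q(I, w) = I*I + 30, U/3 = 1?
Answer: 230400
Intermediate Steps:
U = 3 (U = 3*1 = 3)
q(I, w) = 30 + I² (q(I, w) = I² + 30 = 30 + I²)
(21² + q(U, 40))² = (21² + (30 + 3²))² = (441 + (30 + 9))² = (441 + 39)² = 480² = 230400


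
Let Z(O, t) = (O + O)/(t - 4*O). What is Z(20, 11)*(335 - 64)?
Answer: -10840/69 ≈ -157.10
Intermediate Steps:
Z(O, t) = 2*O/(t - 4*O) (Z(O, t) = (2*O)/(t - 4*O) = 2*O/(t - 4*O))
Z(20, 11)*(335 - 64) = (2*20/(11 - 4*20))*(335 - 64) = (2*20/(11 - 80))*271 = (2*20/(-69))*271 = (2*20*(-1/69))*271 = -40/69*271 = -10840/69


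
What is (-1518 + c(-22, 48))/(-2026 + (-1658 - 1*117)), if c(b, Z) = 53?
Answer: 1465/3801 ≈ 0.38543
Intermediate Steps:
(-1518 + c(-22, 48))/(-2026 + (-1658 - 1*117)) = (-1518 + 53)/(-2026 + (-1658 - 1*117)) = -1465/(-2026 + (-1658 - 117)) = -1465/(-2026 - 1775) = -1465/(-3801) = -1465*(-1/3801) = 1465/3801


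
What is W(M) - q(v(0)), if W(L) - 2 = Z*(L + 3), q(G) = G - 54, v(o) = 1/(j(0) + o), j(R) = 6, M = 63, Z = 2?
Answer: 1127/6 ≈ 187.83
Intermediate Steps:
v(o) = 1/(6 + o)
q(G) = -54 + G
W(L) = 8 + 2*L (W(L) = 2 + 2*(L + 3) = 2 + 2*(3 + L) = 2 + (6 + 2*L) = 8 + 2*L)
W(M) - q(v(0)) = (8 + 2*63) - (-54 + 1/(6 + 0)) = (8 + 126) - (-54 + 1/6) = 134 - (-54 + ⅙) = 134 - 1*(-323/6) = 134 + 323/6 = 1127/6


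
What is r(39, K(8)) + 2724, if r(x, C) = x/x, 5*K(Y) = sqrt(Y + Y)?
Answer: 2725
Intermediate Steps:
K(Y) = sqrt(2)*sqrt(Y)/5 (K(Y) = sqrt(Y + Y)/5 = sqrt(2*Y)/5 = (sqrt(2)*sqrt(Y))/5 = sqrt(2)*sqrt(Y)/5)
r(x, C) = 1
r(39, K(8)) + 2724 = 1 + 2724 = 2725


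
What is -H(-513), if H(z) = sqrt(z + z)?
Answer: -3*I*sqrt(114) ≈ -32.031*I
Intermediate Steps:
H(z) = sqrt(2)*sqrt(z) (H(z) = sqrt(2*z) = sqrt(2)*sqrt(z))
-H(-513) = -sqrt(2)*sqrt(-513) = -sqrt(2)*3*I*sqrt(57) = -3*I*sqrt(114)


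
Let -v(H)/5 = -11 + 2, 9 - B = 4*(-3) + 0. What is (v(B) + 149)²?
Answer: 37636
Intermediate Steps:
B = 21 (B = 9 - (4*(-3) + 0) = 9 - (-12 + 0) = 9 - 1*(-12) = 9 + 12 = 21)
v(H) = 45 (v(H) = -5*(-11 + 2) = -5*(-9) = 45)
(v(B) + 149)² = (45 + 149)² = 194² = 37636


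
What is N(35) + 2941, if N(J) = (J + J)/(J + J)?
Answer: 2942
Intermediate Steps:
N(J) = 1 (N(J) = (2*J)/((2*J)) = (2*J)*(1/(2*J)) = 1)
N(35) + 2941 = 1 + 2941 = 2942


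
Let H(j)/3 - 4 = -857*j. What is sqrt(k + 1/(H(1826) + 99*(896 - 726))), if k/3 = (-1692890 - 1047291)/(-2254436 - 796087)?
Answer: sqrt(188179060914451634068713)/264254605398 ≈ 1.6416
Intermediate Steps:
H(j) = 12 - 2571*j (H(j) = 12 + 3*(-857*j) = 12 - 2571*j)
k = 2740181/1016841 (k = 3*((-1692890 - 1047291)/(-2254436 - 796087)) = 3*(-2740181/(-3050523)) = 3*(-2740181*(-1/3050523)) = 3*(2740181/3050523) = 2740181/1016841 ≈ 2.6948)
sqrt(k + 1/(H(1826) + 99*(896 - 726))) = sqrt(2740181/1016841 + 1/((12 - 2571*1826) + 99*(896 - 726))) = sqrt(2740181/1016841 + 1/((12 - 4694646) + 99*170)) = sqrt(2740181/1016841 + 1/(-4694634 + 16830)) = sqrt(2740181/1016841 + 1/(-4677804)) = sqrt(2740181/1016841 - 1/4677804) = sqrt(4272676208561/1585527632388) = sqrt(188179060914451634068713)/264254605398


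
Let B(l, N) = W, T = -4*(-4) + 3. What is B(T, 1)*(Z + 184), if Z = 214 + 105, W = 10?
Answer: 5030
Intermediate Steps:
T = 19 (T = 16 + 3 = 19)
B(l, N) = 10
Z = 319
B(T, 1)*(Z + 184) = 10*(319 + 184) = 10*503 = 5030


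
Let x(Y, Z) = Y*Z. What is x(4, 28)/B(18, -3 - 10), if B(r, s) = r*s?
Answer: -56/117 ≈ -0.47863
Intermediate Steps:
x(4, 28)/B(18, -3 - 10) = (4*28)/((18*(-3 - 10))) = 112/((18*(-13))) = 112/(-234) = 112*(-1/234) = -56/117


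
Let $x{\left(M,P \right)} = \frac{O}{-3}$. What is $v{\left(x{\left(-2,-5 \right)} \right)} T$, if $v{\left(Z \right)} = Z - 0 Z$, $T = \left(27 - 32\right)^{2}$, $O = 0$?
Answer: $0$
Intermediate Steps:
$T = 25$ ($T = \left(-5\right)^{2} = 25$)
$x{\left(M,P \right)} = 0$ ($x{\left(M,P \right)} = \frac{0}{-3} = 0 \left(- \frac{1}{3}\right) = 0$)
$v{\left(Z \right)} = Z$ ($v{\left(Z \right)} = Z - 0 = Z + 0 = Z$)
$v{\left(x{\left(-2,-5 \right)} \right)} T = 0 \cdot 25 = 0$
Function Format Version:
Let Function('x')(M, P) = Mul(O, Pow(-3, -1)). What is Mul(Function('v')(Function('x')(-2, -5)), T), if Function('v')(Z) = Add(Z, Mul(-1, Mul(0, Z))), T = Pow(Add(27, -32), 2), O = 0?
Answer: 0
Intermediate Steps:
T = 25 (T = Pow(-5, 2) = 25)
Function('x')(M, P) = 0 (Function('x')(M, P) = Mul(0, Pow(-3, -1)) = Mul(0, Rational(-1, 3)) = 0)
Function('v')(Z) = Z (Function('v')(Z) = Add(Z, Mul(-1, 0)) = Add(Z, 0) = Z)
Mul(Function('v')(Function('x')(-2, -5)), T) = Mul(0, 25) = 0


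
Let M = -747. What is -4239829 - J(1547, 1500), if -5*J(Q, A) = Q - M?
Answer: -21196851/5 ≈ -4.2394e+6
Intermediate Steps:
J(Q, A) = -747/5 - Q/5 (J(Q, A) = -(Q - 1*(-747))/5 = -(Q + 747)/5 = -(747 + Q)/5 = -747/5 - Q/5)
-4239829 - J(1547, 1500) = -4239829 - (-747/5 - ⅕*1547) = -4239829 - (-747/5 - 1547/5) = -4239829 - 1*(-2294/5) = -4239829 + 2294/5 = -21196851/5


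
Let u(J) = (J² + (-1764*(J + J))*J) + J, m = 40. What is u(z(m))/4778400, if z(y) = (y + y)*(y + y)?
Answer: -180582392/5973 ≈ -30233.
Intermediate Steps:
z(y) = 4*y² (z(y) = (2*y)*(2*y) = 4*y²)
u(J) = J - 3527*J² (u(J) = (J² + (-3528*J)*J) + J = (J² - 3528*J²) + J = -3527*J² + J = J - 3527*J²)
u(z(m))/4778400 = ((4*40²)*(1 - 14108*40²))/4778400 = ((4*1600)*(1 - 14108*1600))*(1/4778400) = (6400*(1 - 3527*6400))*(1/4778400) = (6400*(1 - 22572800))*(1/4778400) = (6400*(-22572799))*(1/4778400) = -144465913600*1/4778400 = -180582392/5973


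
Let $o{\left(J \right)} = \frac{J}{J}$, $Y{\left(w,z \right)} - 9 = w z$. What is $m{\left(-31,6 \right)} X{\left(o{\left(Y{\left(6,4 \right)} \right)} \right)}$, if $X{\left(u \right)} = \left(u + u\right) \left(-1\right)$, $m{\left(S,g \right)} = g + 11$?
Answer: $-34$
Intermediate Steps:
$m{\left(S,g \right)} = 11 + g$
$Y{\left(w,z \right)} = 9 + w z$
$o{\left(J \right)} = 1$
$X{\left(u \right)} = - 2 u$ ($X{\left(u \right)} = 2 u \left(-1\right) = - 2 u$)
$m{\left(-31,6 \right)} X{\left(o{\left(Y{\left(6,4 \right)} \right)} \right)} = \left(11 + 6\right) \left(\left(-2\right) 1\right) = 17 \left(-2\right) = -34$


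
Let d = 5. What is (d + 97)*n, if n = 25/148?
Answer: 1275/74 ≈ 17.230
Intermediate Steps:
n = 25/148 (n = 25*(1/148) = 25/148 ≈ 0.16892)
(d + 97)*n = (5 + 97)*(25/148) = 102*(25/148) = 1275/74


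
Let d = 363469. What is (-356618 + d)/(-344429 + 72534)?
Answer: -527/20915 ≈ -0.025197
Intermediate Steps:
(-356618 + d)/(-344429 + 72534) = (-356618 + 363469)/(-344429 + 72534) = 6851/(-271895) = 6851*(-1/271895) = -527/20915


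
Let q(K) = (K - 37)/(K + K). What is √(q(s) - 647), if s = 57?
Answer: I*√2101533/57 ≈ 25.433*I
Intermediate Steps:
q(K) = (-37 + K)/(2*K) (q(K) = (-37 + K)/((2*K)) = (-37 + K)*(1/(2*K)) = (-37 + K)/(2*K))
√(q(s) - 647) = √((½)*(-37 + 57)/57 - 647) = √((½)*(1/57)*20 - 647) = √(10/57 - 647) = √(-36869/57) = I*√2101533/57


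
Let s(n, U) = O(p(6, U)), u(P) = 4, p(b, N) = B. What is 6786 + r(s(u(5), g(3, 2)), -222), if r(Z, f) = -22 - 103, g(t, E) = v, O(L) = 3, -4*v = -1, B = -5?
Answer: 6661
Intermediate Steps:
p(b, N) = -5
v = ¼ (v = -¼*(-1) = ¼ ≈ 0.25000)
g(t, E) = ¼
s(n, U) = 3
r(Z, f) = -125
6786 + r(s(u(5), g(3, 2)), -222) = 6786 - 125 = 6661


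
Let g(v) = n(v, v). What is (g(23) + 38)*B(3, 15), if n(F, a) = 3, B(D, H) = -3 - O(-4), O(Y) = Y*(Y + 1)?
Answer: -615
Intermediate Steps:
O(Y) = Y*(1 + Y)
B(D, H) = -15 (B(D, H) = -3 - (-4)*(1 - 4) = -3 - (-4)*(-3) = -3 - 1*12 = -3 - 12 = -15)
g(v) = 3
(g(23) + 38)*B(3, 15) = (3 + 38)*(-15) = 41*(-15) = -615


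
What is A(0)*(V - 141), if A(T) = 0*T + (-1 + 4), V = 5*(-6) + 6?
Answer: -495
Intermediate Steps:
V = -24 (V = -30 + 6 = -24)
A(T) = 3 (A(T) = 0 + 3 = 3)
A(0)*(V - 141) = 3*(-24 - 141) = 3*(-165) = -495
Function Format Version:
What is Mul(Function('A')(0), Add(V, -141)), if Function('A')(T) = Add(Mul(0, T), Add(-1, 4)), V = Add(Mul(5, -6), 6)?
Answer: -495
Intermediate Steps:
V = -24 (V = Add(-30, 6) = -24)
Function('A')(T) = 3 (Function('A')(T) = Add(0, 3) = 3)
Mul(Function('A')(0), Add(V, -141)) = Mul(3, Add(-24, -141)) = Mul(3, -165) = -495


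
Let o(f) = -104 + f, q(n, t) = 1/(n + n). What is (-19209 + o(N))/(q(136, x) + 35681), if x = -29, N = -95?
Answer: -5278976/9705233 ≈ -0.54393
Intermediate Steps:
q(n, t) = 1/(2*n)
(-19209 + o(N))/(q(136, x) + 35681) = (-19209 + (-104 - 95))/((½)/136 + 35681) = (-19209 - 199)/((½)*(1/136) + 35681) = -19408/(1/272 + 35681) = -19408/9705233/272 = -19408*272/9705233 = -5278976/9705233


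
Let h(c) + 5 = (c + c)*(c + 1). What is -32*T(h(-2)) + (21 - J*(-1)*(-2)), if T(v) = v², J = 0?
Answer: -11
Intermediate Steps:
h(c) = -5 + 2*c*(1 + c) (h(c) = -5 + (c + c)*(c + 1) = -5 + (2*c)*(1 + c) = -5 + 2*c*(1 + c))
-32*T(h(-2)) + (21 - J*(-1)*(-2)) = -32*(-5 + 2*(-2) + 2*(-2)²)² + (21 - 0*(-1)*(-2)) = -32*(-5 - 4 + 2*4)² + (21 - 0*(-2)) = -32*(-5 - 4 + 8)² + (21 - 1*0) = -32*(-1)² + (21 + 0) = -32*1 + 21 = -32 + 21 = -11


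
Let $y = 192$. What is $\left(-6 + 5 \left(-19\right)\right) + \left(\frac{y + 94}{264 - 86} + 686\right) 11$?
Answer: $\frac{664178}{89} \approx 7462.7$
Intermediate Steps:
$\left(-6 + 5 \left(-19\right)\right) + \left(\frac{y + 94}{264 - 86} + 686\right) 11 = \left(-6 + 5 \left(-19\right)\right) + \left(\frac{192 + 94}{264 - 86} + 686\right) 11 = \left(-6 - 95\right) + \left(\frac{286}{178} + 686\right) 11 = -101 + \left(286 \cdot \frac{1}{178} + 686\right) 11 = -101 + \left(\frac{143}{89} + 686\right) 11 = -101 + \frac{61197}{89} \cdot 11 = -101 + \frac{673167}{89} = \frac{664178}{89}$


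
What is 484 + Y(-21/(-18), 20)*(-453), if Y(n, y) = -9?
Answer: 4561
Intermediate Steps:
484 + Y(-21/(-18), 20)*(-453) = 484 - 9*(-453) = 484 + 4077 = 4561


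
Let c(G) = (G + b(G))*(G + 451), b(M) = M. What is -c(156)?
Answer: -189384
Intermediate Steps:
c(G) = 2*G*(451 + G) (c(G) = (G + G)*(G + 451) = (2*G)*(451 + G) = 2*G*(451 + G))
-c(156) = -2*156*(451 + 156) = -2*156*607 = -1*189384 = -189384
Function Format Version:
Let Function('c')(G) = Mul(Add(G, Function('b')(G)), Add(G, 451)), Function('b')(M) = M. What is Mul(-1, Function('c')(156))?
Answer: -189384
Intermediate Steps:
Function('c')(G) = Mul(2, G, Add(451, G)) (Function('c')(G) = Mul(Add(G, G), Add(G, 451)) = Mul(Mul(2, G), Add(451, G)) = Mul(2, G, Add(451, G)))
Mul(-1, Function('c')(156)) = Mul(-1, Mul(2, 156, Add(451, 156))) = Mul(-1, Mul(2, 156, 607)) = Mul(-1, 189384) = -189384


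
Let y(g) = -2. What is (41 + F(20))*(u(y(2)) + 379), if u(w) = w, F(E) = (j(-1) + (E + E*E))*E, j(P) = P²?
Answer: 3189797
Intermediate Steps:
F(E) = E*(1 + E + E²) (F(E) = ((-1)² + (E + E*E))*E = (1 + (E + E²))*E = (1 + E + E²)*E = E*(1 + E + E²))
(41 + F(20))*(u(y(2)) + 379) = (41 + 20*(1 + 20 + 20²))*(-2 + 379) = (41 + 20*(1 + 20 + 400))*377 = (41 + 20*421)*377 = (41 + 8420)*377 = 8461*377 = 3189797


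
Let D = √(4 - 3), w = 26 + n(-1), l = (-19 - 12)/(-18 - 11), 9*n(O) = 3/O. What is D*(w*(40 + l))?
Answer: 30569/29 ≈ 1054.1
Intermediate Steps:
n(O) = 1/(3*O) (n(O) = (3/O)/9 = 1/(3*O))
l = 31/29 (l = -31/(-29) = -31*(-1/29) = 31/29 ≈ 1.0690)
w = 77/3 (w = 26 + (⅓)/(-1) = 26 + (⅓)*(-1) = 26 - ⅓ = 77/3 ≈ 25.667)
D = 1 (D = √1 = 1)
D*(w*(40 + l)) = 1*(77*(40 + 31/29)/3) = 1*((77/3)*(1191/29)) = 1*(30569/29) = 30569/29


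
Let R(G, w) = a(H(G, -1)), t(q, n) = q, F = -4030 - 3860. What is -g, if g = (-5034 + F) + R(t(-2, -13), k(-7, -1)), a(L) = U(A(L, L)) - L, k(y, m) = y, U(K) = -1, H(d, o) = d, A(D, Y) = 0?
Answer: 12923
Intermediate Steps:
F = -7890
a(L) = -1 - L
R(G, w) = -1 - G
g = -12923 (g = (-5034 - 7890) + (-1 - 1*(-2)) = -12924 + (-1 + 2) = -12924 + 1 = -12923)
-g = -1*(-12923) = 12923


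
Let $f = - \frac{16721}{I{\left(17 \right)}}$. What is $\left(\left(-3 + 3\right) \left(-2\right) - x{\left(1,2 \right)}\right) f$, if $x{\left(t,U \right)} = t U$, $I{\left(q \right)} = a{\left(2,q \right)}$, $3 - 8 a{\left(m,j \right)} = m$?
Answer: $267536$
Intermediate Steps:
$a{\left(m,j \right)} = \frac{3}{8} - \frac{m}{8}$
$I{\left(q \right)} = \frac{1}{8}$ ($I{\left(q \right)} = \frac{3}{8} - \frac{1}{4} = \frac{1}{8}$)
$x{\left(t,U \right)} = U t$
$f = -133768$ ($f = - 16721 \frac{1}{\frac{1}{8}} = \left(-16721\right) 8 = -133768$)
$\left(\left(-3 + 3\right) \left(-2\right) - x{\left(1,2 \right)}\right) f = \left(\left(-3 + 3\right) \left(-2\right) - 2 \cdot 1\right) \left(-133768\right) = \left(0 \left(-2\right) - 2\right) \left(-133768\right) = \left(0 - 2\right) \left(-133768\right) = \left(-2\right) \left(-133768\right) = 267536$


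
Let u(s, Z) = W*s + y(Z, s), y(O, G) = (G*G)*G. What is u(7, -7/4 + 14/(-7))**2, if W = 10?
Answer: 170569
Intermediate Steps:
y(O, G) = G**3 (y(O, G) = G**2*G = G**3)
u(s, Z) = s**3 + 10*s (u(s, Z) = 10*s + s**3 = s**3 + 10*s)
u(7, -7/4 + 14/(-7))**2 = (7*(10 + 7**2))**2 = (7*(10 + 49))**2 = (7*59)**2 = 413**2 = 170569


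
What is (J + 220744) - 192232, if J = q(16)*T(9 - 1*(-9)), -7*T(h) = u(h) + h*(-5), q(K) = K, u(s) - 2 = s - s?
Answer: 200992/7 ≈ 28713.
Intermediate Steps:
u(s) = 2 (u(s) = 2 + (s - s) = 2 + 0 = 2)
T(h) = -2/7 + 5*h/7 (T(h) = -(2 + h*(-5))/7 = -(2 - 5*h)/7 = -2/7 + 5*h/7)
J = 1408/7 (J = 16*(-2/7 + 5*(9 - 1*(-9))/7) = 16*(-2/7 + 5*(9 + 9)/7) = 16*(-2/7 + (5/7)*18) = 16*(-2/7 + 90/7) = 16*(88/7) = 1408/7 ≈ 201.14)
(J + 220744) - 192232 = (1408/7 + 220744) - 192232 = 1546616/7 - 192232 = 200992/7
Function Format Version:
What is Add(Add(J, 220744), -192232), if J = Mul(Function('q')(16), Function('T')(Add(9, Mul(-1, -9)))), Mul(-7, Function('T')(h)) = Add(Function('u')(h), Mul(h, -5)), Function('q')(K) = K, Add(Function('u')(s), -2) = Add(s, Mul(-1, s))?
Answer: Rational(200992, 7) ≈ 28713.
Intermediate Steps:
Function('u')(s) = 2 (Function('u')(s) = Add(2, Add(s, Mul(-1, s))) = Add(2, 0) = 2)
Function('T')(h) = Add(Rational(-2, 7), Mul(Rational(5, 7), h)) (Function('T')(h) = Mul(Rational(-1, 7), Add(2, Mul(h, -5))) = Mul(Rational(-1, 7), Add(2, Mul(-5, h))) = Add(Rational(-2, 7), Mul(Rational(5, 7), h)))
J = Rational(1408, 7) (J = Mul(16, Add(Rational(-2, 7), Mul(Rational(5, 7), Add(9, Mul(-1, -9))))) = Mul(16, Add(Rational(-2, 7), Mul(Rational(5, 7), Add(9, 9)))) = Mul(16, Add(Rational(-2, 7), Mul(Rational(5, 7), 18))) = Mul(16, Add(Rational(-2, 7), Rational(90, 7))) = Mul(16, Rational(88, 7)) = Rational(1408, 7) ≈ 201.14)
Add(Add(J, 220744), -192232) = Add(Add(Rational(1408, 7), 220744), -192232) = Add(Rational(1546616, 7), -192232) = Rational(200992, 7)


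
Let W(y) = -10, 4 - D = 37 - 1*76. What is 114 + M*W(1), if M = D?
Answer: -316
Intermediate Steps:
D = 43 (D = 4 - (37 - 1*76) = 4 - (37 - 76) = 4 - 1*(-39) = 4 + 39 = 43)
M = 43
114 + M*W(1) = 114 + 43*(-10) = 114 - 430 = -316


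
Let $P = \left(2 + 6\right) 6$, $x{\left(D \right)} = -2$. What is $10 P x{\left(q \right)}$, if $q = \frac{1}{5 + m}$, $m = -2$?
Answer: $-960$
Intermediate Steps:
$q = \frac{1}{3}$ ($q = \frac{1}{5 - 2} = \frac{1}{3} \approx 0.33333$)
$P = 48$ ($P = 8 \cdot 6 = 48$)
$10 P x{\left(q \right)} = 10 \cdot 48 \left(-2\right) = 480 \left(-2\right) = -960$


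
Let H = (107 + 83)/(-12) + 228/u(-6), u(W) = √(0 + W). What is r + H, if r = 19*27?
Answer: 2983/6 - 38*I*√6 ≈ 497.17 - 93.081*I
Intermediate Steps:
u(W) = √W
r = 513
H = -95/6 - 38*I*√6 (H = (107 + 83)/(-12) + 228/(√(-6)) = 190*(-1/12) + 228/((I*√6)) = -95/6 + 228*(-I*√6/6) = -95/6 - 38*I*√6 ≈ -15.833 - 93.081*I)
r + H = 513 + (-95/6 - 38*I*√6) = 2983/6 - 38*I*√6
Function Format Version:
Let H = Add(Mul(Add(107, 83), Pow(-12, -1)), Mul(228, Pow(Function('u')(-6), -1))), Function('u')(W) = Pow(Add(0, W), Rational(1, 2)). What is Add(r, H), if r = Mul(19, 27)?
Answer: Add(Rational(2983, 6), Mul(-38, I, Pow(6, Rational(1, 2)))) ≈ Add(497.17, Mul(-93.081, I))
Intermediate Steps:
Function('u')(W) = Pow(W, Rational(1, 2))
r = 513
H = Add(Rational(-95, 6), Mul(-38, I, Pow(6, Rational(1, 2)))) (H = Add(Mul(Add(107, 83), Pow(-12, -1)), Mul(228, Pow(Pow(-6, Rational(1, 2)), -1))) = Add(Mul(190, Rational(-1, 12)), Mul(228, Pow(Mul(I, Pow(6, Rational(1, 2))), -1))) = Add(Rational(-95, 6), Mul(228, Mul(Rational(-1, 6), I, Pow(6, Rational(1, 2))))) = Add(Rational(-95, 6), Mul(-38, I, Pow(6, Rational(1, 2)))) ≈ Add(-15.833, Mul(-93.081, I)))
Add(r, H) = Add(513, Add(Rational(-95, 6), Mul(-38, I, Pow(6, Rational(1, 2))))) = Add(Rational(2983, 6), Mul(-38, I, Pow(6, Rational(1, 2))))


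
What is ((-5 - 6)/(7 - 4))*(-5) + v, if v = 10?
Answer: 85/3 ≈ 28.333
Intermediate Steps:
((-5 - 6)/(7 - 4))*(-5) + v = ((-5 - 6)/(7 - 4))*(-5) + 10 = -11/3*(-5) + 10 = 55/3 + 10 = 85/3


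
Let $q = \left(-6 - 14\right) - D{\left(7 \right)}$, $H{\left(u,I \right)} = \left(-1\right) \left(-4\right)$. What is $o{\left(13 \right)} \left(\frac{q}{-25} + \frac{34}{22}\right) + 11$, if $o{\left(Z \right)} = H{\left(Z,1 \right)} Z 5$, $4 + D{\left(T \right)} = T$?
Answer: $\frac{35861}{55} \approx 652.02$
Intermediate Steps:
$H{\left(u,I \right)} = 4$
$D{\left(T \right)} = -4 + T$
$o{\left(Z \right)} = 20 Z$ ($o{\left(Z \right)} = 4 Z 5 = 20 Z$)
$q = -23$ ($q = \left(-6 - 14\right) - \left(-4 + 7\right) = -20 - 3 = -23$)
$o{\left(13 \right)} \left(\frac{q}{-25} + \frac{34}{22}\right) + 11 = 20 \cdot 13 \left(- \frac{23}{-25} + \frac{34}{22}\right) + 11 = 260 \left(\left(-23\right) \left(- \frac{1}{25}\right) + 34 \cdot \frac{1}{22}\right) + 11 = 260 \left(\frac{23}{25} + \frac{17}{11}\right) + 11 = 260 \cdot \frac{678}{275} + 11 = \frac{35256}{55} + 11 = \frac{35861}{55}$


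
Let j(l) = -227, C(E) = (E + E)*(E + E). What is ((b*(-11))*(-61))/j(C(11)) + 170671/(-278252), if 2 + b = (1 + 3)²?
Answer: -2652641605/63163204 ≈ -41.997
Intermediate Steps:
C(E) = 4*E² (C(E) = (2*E)*(2*E) = 4*E²)
b = 14 (b = -2 + (1 + 3)² = -2 + 4² = -2 + 16 = 14)
((b*(-11))*(-61))/j(C(11)) + 170671/(-278252) = ((14*(-11))*(-61))/(-227) + 170671/(-278252) = -154*(-61)*(-1/227) + 170671*(-1/278252) = 9394*(-1/227) - 170671/278252 = -9394/227 - 170671/278252 = -2652641605/63163204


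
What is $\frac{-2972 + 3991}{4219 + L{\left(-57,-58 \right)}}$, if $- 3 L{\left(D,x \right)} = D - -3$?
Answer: $\frac{1019}{4237} \approx 0.2405$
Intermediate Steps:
$L{\left(D,x \right)} = -1 - \frac{D}{3}$ ($L{\left(D,x \right)} = - \frac{D - -3}{3} = - \frac{D + 3}{3} = - \frac{3 + D}{3} = -1 - \frac{D}{3}$)
$\frac{-2972 + 3991}{4219 + L{\left(-57,-58 \right)}} = \frac{-2972 + 3991}{4219 - -18} = \frac{1019}{4219 + \left(-1 + 19\right)} = \frac{1019}{4219 + 18} = \frac{1019}{4237}$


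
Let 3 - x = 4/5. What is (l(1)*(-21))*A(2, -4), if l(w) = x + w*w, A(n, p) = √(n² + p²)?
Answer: -672*√5/5 ≈ -300.53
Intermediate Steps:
x = 11/5 (x = 3 - 4/5 = 3 - 1*⅘ = 3 - ⅘ = 11/5 ≈ 2.2000)
l(w) = 11/5 + w² (l(w) = 11/5 + w*w = 11/5 + w²)
(l(1)*(-21))*A(2, -4) = ((11/5 + 1²)*(-21))*√(2² + (-4)²) = ((11/5 + 1)*(-21))*√(4 + 16) = ((16/5)*(-21))*√20 = -672*√5/5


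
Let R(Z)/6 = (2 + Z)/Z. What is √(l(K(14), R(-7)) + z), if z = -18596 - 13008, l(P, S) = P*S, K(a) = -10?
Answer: 2*I*√387674/7 ≈ 177.9*I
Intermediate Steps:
R(Z) = 6*(2 + Z)/Z (R(Z) = 6*((2 + Z)/Z) = 6*(2 + Z)/Z)
z = -31604
√(l(K(14), R(-7)) + z) = √(-10*(6 + 12/(-7)) - 31604) = √(-10*(6 + 12*(-⅐)) - 31604) = √(-10*(6 - 12/7) - 31604) = √(-10*30/7 - 31604) = √(-300/7 - 31604) = √(-221528/7) = 2*I*√387674/7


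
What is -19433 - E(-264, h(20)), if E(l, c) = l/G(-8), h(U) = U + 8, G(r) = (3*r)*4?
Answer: -77743/4 ≈ -19436.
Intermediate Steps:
G(r) = 12*r
h(U) = 8 + U
E(l, c) = -l/96 (E(l, c) = l/((12*(-8))) = l/(-96) = l*(-1/96) = -l/96)
-19433 - E(-264, h(20)) = -19433 - (-1)*(-264)/96 = -19433 - 1*11/4 = -19433 - 11/4 = -77743/4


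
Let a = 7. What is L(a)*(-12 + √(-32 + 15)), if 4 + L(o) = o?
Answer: -36 + 3*I*√17 ≈ -36.0 + 12.369*I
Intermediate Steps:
L(o) = -4 + o
L(a)*(-12 + √(-32 + 15)) = (-4 + 7)*(-12 + √(-32 + 15)) = 3*(-12 + √(-17)) = 3*(-12 + I*√17) = -36 + 3*I*√17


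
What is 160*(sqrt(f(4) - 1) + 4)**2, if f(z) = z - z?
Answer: 2400 + 1280*I ≈ 2400.0 + 1280.0*I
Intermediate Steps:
f(z) = 0
160*(sqrt(f(4) - 1) + 4)**2 = 160*(sqrt(0 - 1) + 4)**2 = 160*(sqrt(-1) + 4)**2 = 160*(I + 4)**2 = 160*(4 + I)**2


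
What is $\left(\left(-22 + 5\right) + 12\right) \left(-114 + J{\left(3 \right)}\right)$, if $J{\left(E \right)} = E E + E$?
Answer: $510$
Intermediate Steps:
$J{\left(E \right)} = E + E^{2}$ ($J{\left(E \right)} = E^{2} + E = E + E^{2}$)
$\left(\left(-22 + 5\right) + 12\right) \left(-114 + J{\left(3 \right)}\right) = \left(\left(-22 + 5\right) + 12\right) \left(-114 + 3 \left(1 + 3\right)\right) = \left(-17 + 12\right) \left(-114 + 3 \cdot 4\right) = - 5 \left(-114 + 12\right) = \left(-5\right) \left(-102\right) = 510$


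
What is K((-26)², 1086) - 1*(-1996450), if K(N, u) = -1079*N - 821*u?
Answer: 375440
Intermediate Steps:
K((-26)², 1086) - 1*(-1996450) = (-1079*(-26)² - 821*1086) - 1*(-1996450) = (-1079*676 - 891606) + 1996450 = (-729404 - 891606) + 1996450 = -1621010 + 1996450 = 375440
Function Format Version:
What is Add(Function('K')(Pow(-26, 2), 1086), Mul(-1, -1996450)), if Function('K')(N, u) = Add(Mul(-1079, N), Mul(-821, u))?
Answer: 375440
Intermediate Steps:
Add(Function('K')(Pow(-26, 2), 1086), Mul(-1, -1996450)) = Add(Add(Mul(-1079, Pow(-26, 2)), Mul(-821, 1086)), Mul(-1, -1996450)) = Add(Add(Mul(-1079, 676), -891606), 1996450) = Add(Add(-729404, -891606), 1996450) = Add(-1621010, 1996450) = 375440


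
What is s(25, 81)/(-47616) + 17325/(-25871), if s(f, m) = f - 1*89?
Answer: -12863929/19248024 ≈ -0.66832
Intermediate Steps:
s(f, m) = -89 + f (s(f, m) = f - 89 = -89 + f)
s(25, 81)/(-47616) + 17325/(-25871) = (-89 + 25)/(-47616) + 17325/(-25871) = -64*(-1/47616) + 17325*(-1/25871) = 1/744 - 17325/25871 = -12863929/19248024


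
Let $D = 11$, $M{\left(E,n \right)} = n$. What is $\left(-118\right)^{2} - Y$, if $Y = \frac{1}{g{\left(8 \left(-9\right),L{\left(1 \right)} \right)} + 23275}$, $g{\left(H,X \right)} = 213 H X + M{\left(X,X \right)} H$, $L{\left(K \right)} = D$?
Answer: $\frac{2035869813}{146213} \approx 13924.0$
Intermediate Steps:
$L{\left(K \right)} = 11$
$g{\left(H,X \right)} = 214 H X$ ($g{\left(H,X \right)} = 213 H X + X H = 213 H X + H X = 214 H X$)
$Y = - \frac{1}{146213}$ ($Y = \frac{1}{214 \cdot 8 \left(-9\right) 11 + 23275} = \frac{1}{214 \left(-72\right) 11 + 23275} = \frac{1}{-169488 + 23275} = \frac{1}{-146213} = - \frac{1}{146213} \approx -6.8393 \cdot 10^{-6}$)
$\left(-118\right)^{2} - Y = \left(-118\right)^{2} - - \frac{1}{146213} = 13924 + \frac{1}{146213} = \frac{2035869813}{146213}$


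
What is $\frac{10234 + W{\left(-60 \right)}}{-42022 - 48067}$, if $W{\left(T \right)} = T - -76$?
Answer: $- \frac{10250}{90089} \approx -0.11378$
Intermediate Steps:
$W{\left(T \right)} = 76 + T$ ($W{\left(T \right)} = T + 76 = 76 + T$)
$\frac{10234 + W{\left(-60 \right)}}{-42022 - 48067} = \frac{10234 + \left(76 - 60\right)}{-42022 - 48067} = \frac{10234 + 16}{-90089} = 10250 \left(- \frac{1}{90089}\right) = - \frac{10250}{90089}$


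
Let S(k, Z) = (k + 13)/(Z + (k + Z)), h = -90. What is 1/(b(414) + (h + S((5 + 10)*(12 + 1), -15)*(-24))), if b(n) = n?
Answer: 55/16156 ≈ 0.0034043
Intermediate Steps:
S(k, Z) = (13 + k)/(k + 2*Z) (S(k, Z) = (13 + k)/(Z + (Z + k)) = (13 + k)/(k + 2*Z))
1/(b(414) + (h + S((5 + 10)*(12 + 1), -15)*(-24))) = 1/(414 + (-90 + ((13 + (5 + 10)*(12 + 1))/((5 + 10)*(12 + 1) + 2*(-15)))*(-24))) = 1/(414 + (-90 + ((13 + 15*13)/(15*13 - 30))*(-24))) = 1/(414 + (-90 + ((13 + 195)/(195 - 30))*(-24))) = 1/(414 + (-90 + (208/165)*(-24))) = 1/(414 + (-90 - 1664/55)) = 1/(414 - 6614/55) = 1/(16156/55) = 55/16156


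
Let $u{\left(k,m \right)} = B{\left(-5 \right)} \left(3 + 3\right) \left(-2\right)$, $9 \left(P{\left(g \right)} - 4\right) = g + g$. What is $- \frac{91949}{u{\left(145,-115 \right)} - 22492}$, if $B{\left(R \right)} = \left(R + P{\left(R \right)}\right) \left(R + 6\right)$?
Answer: $\frac{275847}{67400} \approx 4.0927$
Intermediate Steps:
$P{\left(g \right)} = 4 + \frac{2 g}{9}$ ($P{\left(g \right)} = 4 + \frac{g + g}{9} = 4 + \frac{2 g}{9}$)
$B{\left(R \right)} = \left(4 + \frac{11 R}{9}\right) \left(6 + R\right)$ ($B{\left(R \right)} = \left(R + \left(4 + \frac{2 R}{9}\right)\right) \left(R + 6\right) = \left(4 + \frac{11 R}{9}\right) \left(6 + R\right)$)
$u{\left(k,m \right)} = \frac{76}{3}$ ($u{\left(k,m \right)} = \left(24 + \frac{11 \left(-5\right)^{2}}{9} + \frac{34}{3} \left(-5\right)\right) \left(3 + 3\right) \left(-2\right) = \left(24 + \frac{11}{9} \cdot 25 - \frac{170}{3}\right) 6 \left(-2\right) = \left(24 + \frac{275}{9} - \frac{170}{3}\right) \left(-12\right) = \left(- \frac{19}{9}\right) \left(-12\right) = \frac{76}{3}$)
$- \frac{91949}{u{\left(145,-115 \right)} - 22492} = - \frac{91949}{\frac{76}{3} - 22492} = - \frac{91949}{- \frac{67400}{3}} = \left(-91949\right) \left(- \frac{3}{67400}\right) = \frac{275847}{67400}$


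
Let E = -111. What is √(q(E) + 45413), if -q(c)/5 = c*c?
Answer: 8*I*√253 ≈ 127.25*I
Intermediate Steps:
q(c) = -5*c² (q(c) = -5*c*c = -5*c²)
√(q(E) + 45413) = √(-5*(-111)² + 45413) = √(-5*12321 + 45413) = √(-61605 + 45413) = √(-16192) = 8*I*√253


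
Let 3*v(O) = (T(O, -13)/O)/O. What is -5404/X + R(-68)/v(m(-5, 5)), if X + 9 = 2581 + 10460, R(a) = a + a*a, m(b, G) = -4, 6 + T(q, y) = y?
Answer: -712511173/61902 ≈ -11510.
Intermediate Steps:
T(q, y) = -6 + y
R(a) = a + a**2
v(O) = -19/(3*O**2) (v(O) = (((-6 - 13)/O)/O)/3 = ((-19/O)/O)/3 = (-19/O**2)/3 = -19/(3*O**2))
X = 13032 (X = -9 + (2581 + 10460) = -9 + 13041 = 13032)
-5404/X + R(-68)/v(m(-5, 5)) = -5404/13032 + (-68*(1 - 68))/((-19/3/(-4)**2)) = -5404*1/13032 + (-68*(-67))/((-19/3*1/16)) = -1351/3258 + 4556/(-19/48) = -1351/3258 + 4556*(-48/19) = -1351/3258 - 218688/19 = -712511173/61902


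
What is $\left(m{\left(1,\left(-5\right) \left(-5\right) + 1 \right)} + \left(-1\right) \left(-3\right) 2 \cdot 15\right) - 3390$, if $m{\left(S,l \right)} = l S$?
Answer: $-3274$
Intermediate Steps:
$m{\left(S,l \right)} = S l$
$\left(m{\left(1,\left(-5\right) \left(-5\right) + 1 \right)} + \left(-1\right) \left(-3\right) 2 \cdot 15\right) - 3390 = \left(1 \left(\left(-5\right) \left(-5\right) + 1\right) + \left(-1\right) \left(-3\right) 2 \cdot 15\right) - 3390 = \left(1 \left(25 + 1\right) + 3 \cdot 2 \cdot 15\right) - 3390 = \left(1 \cdot 26 + 6 \cdot 15\right) - 3390 = \left(26 + 90\right) - 3390 = 116 - 3390 = -3274$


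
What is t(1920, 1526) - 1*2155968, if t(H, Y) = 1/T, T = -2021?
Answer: -4357211329/2021 ≈ -2.1560e+6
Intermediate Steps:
t(H, Y) = -1/2021 (t(H, Y) = 1/(-2021) = -1/2021)
t(1920, 1526) - 1*2155968 = -1/2021 - 1*2155968 = -1/2021 - 2155968 = -4357211329/2021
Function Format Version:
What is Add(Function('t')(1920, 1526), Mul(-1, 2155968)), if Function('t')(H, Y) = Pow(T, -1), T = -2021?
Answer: Rational(-4357211329, 2021) ≈ -2.1560e+6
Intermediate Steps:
Function('t')(H, Y) = Rational(-1, 2021) (Function('t')(H, Y) = Pow(-2021, -1) = Rational(-1, 2021))
Add(Function('t')(1920, 1526), Mul(-1, 2155968)) = Add(Rational(-1, 2021), Mul(-1, 2155968)) = Add(Rational(-1, 2021), -2155968) = Rational(-4357211329, 2021)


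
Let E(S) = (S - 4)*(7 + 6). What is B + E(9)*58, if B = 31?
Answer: 3801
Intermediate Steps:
E(S) = -52 + 13*S (E(S) = (-4 + S)*13 = -52 + 13*S)
B + E(9)*58 = 31 + (-52 + 13*9)*58 = 31 + (-52 + 117)*58 = 31 + 65*58 = 31 + 3770 = 3801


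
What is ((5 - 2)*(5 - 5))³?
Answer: 0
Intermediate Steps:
((5 - 2)*(5 - 5))³ = (3*0)³ = 0³ = 0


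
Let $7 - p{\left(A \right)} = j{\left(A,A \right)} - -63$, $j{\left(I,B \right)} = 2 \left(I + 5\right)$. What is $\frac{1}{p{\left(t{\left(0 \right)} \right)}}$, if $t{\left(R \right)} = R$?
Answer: $- \frac{1}{66} \approx -0.015152$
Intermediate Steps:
$j{\left(I,B \right)} = 10 + 2 I$ ($j{\left(I,B \right)} = 2 \left(5 + I\right) = 10 + 2 I$)
$p{\left(A \right)} = -66 - 2 A$ ($p{\left(A \right)} = 7 - \left(\left(10 + 2 A\right) - -63\right) = 7 - \left(\left(10 + 2 A\right) + 63\right) = 7 - \left(73 + 2 A\right) = -66 - 2 A$)
$\frac{1}{p{\left(t{\left(0 \right)} \right)}} = \frac{1}{-66 - 0} = \frac{1}{-66 + 0} = \frac{1}{-66} = - \frac{1}{66}$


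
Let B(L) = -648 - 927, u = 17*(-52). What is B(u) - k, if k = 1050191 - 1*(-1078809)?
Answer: -2130575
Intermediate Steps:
u = -884
k = 2129000 (k = 1050191 + 1078809 = 2129000)
B(L) = -1575
B(u) - k = -1575 - 1*2129000 = -1575 - 2129000 = -2130575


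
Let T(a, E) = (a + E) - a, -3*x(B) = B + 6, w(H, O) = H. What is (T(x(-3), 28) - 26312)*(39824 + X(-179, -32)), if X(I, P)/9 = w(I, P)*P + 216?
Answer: -2452822880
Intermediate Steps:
X(I, P) = 1944 + 9*I*P (X(I, P) = 9*(I*P + 216) = 9*(216 + I*P) = 1944 + 9*I*P)
x(B) = -2 - B/3 (x(B) = -(B + 6)/3 = -(6 + B)/3 = -2 - B/3)
T(a, E) = E (T(a, E) = (E + a) - a = E)
(T(x(-3), 28) - 26312)*(39824 + X(-179, -32)) = (28 - 26312)*(39824 + (1944 + 9*(-179)*(-32))) = -26284*(39824 + (1944 + 51552)) = -26284*(39824 + 53496) = -26284*93320 = -2452822880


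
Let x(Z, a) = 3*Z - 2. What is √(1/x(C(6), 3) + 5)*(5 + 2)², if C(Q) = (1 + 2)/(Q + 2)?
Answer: 21*√21 ≈ 96.234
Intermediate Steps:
C(Q) = 3/(2 + Q)
x(Z, a) = -2 + 3*Z
√(1/x(C(6), 3) + 5)*(5 + 2)² = √(1/(-2 + 3*(3/(2 + 6))) + 5)*(5 + 2)² = √(1/(-2 + 3*(3/8)) + 5)*7² = √(1/(-2 + 3*(3*(⅛))) + 5)*49 = √(1/(-2 + 3*(3/8)) + 5)*49 = √(1/(-2 + 9/8) + 5)*49 = √(1/(-7/8) + 5)*49 = √(-8/7 + 5)*49 = √(27/7)*49 = (3*√21/7)*49 = 21*√21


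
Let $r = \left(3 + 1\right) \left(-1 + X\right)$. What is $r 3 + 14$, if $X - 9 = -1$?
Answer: $98$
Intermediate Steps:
$X = 8$ ($X = 9 - 1 = 8$)
$r = 28$ ($r = \left(3 + 1\right) \left(-1 + 8\right) = 4 \cdot 7 = 28$)
$r 3 + 14 = 28 \cdot 3 + 14 = 84 + 14 = 98$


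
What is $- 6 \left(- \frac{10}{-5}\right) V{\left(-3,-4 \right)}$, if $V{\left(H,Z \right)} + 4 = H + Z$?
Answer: $132$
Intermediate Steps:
$V{\left(H,Z \right)} = -4 + H + Z$ ($V{\left(H,Z \right)} = -4 + \left(H + Z\right) = -4 + H + Z$)
$- 6 \left(- \frac{10}{-5}\right) V{\left(-3,-4 \right)} = - 6 \left(- \frac{10}{-5}\right) \left(-4 - 3 - 4\right) = - 6 \left(\left(-10\right) \left(- \frac{1}{5}\right)\right) \left(-11\right) = \left(-6\right) 2 \left(-11\right) = \left(-12\right) \left(-11\right) = 132$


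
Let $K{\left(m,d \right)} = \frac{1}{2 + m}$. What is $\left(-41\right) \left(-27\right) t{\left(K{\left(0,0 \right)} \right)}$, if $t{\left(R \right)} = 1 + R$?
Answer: $\frac{3321}{2} \approx 1660.5$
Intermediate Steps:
$\left(-41\right) \left(-27\right) t{\left(K{\left(0,0 \right)} \right)} = \left(-41\right) \left(-27\right) \left(1 + \frac{1}{2 + 0}\right) = 1107 \left(1 + \frac{1}{2}\right) = 1107 \cdot \frac{3}{2} = \frac{3321}{2}$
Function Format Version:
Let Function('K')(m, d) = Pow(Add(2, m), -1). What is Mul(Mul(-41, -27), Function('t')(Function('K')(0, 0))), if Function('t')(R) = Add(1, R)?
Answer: Rational(3321, 2) ≈ 1660.5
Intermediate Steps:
Mul(Mul(-41, -27), Function('t')(Function('K')(0, 0))) = Mul(Mul(-41, -27), Add(1, Pow(Add(2, 0), -1))) = Mul(1107, Add(1, Pow(2, -1))) = Mul(1107, Add(1, Rational(1, 2))) = Mul(1107, Rational(3, 2)) = Rational(3321, 2)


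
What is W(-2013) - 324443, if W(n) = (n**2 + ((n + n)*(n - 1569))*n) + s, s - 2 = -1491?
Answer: -29026012479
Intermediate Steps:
s = -1489 (s = 2 - 1491 = -1489)
W(n) = -1489 + n**2 + 2*n**2*(-1569 + n) (W(n) = (n**2 + ((n + n)*(n - 1569))*n) - 1489 = (n**2 + ((2*n)*(-1569 + n))*n) - 1489 = (n**2 + (2*n*(-1569 + n))*n) - 1489 = (n**2 + 2*n**2*(-1569 + n)) - 1489 = -1489 + n**2 + 2*n**2*(-1569 + n))
W(-2013) - 324443 = (-1489 - 3137*(-2013)**2 + 2*(-2013)**3) - 324443 = (-1489 - 3137*4052169 + 2*(-8157016197)) - 324443 = (-1489 - 12711654153 - 16314032394) - 324443 = -29025688036 - 324443 = -29026012479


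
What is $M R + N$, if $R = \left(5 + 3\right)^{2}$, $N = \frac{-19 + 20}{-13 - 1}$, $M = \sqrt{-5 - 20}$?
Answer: $- \frac{1}{14} + 320 i \approx -0.071429 + 320.0 i$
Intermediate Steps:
$M = 5 i$ ($M = \sqrt{-25} = 5 i \approx 5.0 i$)
$N = - \frac{1}{14}$ ($N = 1 \frac{1}{-14} = 1 \left(- \frac{1}{14}\right) = - \frac{1}{14} \approx -0.071429$)
$R = 64$ ($R = 8^{2} = 64$)
$M R + N = 5 i 64 - \frac{1}{14} = 320 i - \frac{1}{14} = - \frac{1}{14} + 320 i$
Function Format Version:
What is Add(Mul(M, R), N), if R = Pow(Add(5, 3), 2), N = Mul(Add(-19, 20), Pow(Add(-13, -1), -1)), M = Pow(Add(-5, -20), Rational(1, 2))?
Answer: Add(Rational(-1, 14), Mul(320, I)) ≈ Add(-0.071429, Mul(320.00, I))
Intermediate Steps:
M = Mul(5, I) (M = Pow(-25, Rational(1, 2)) = Mul(5, I) ≈ Mul(5.0000, I))
N = Rational(-1, 14) (N = Mul(1, Pow(-14, -1)) = Mul(1, Rational(-1, 14)) = Rational(-1, 14) ≈ -0.071429)
R = 64 (R = Pow(8, 2) = 64)
Add(Mul(M, R), N) = Add(Mul(Mul(5, I), 64), Rational(-1, 14)) = Add(Mul(320, I), Rational(-1, 14)) = Add(Rational(-1, 14), Mul(320, I))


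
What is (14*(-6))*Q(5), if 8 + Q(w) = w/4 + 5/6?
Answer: 497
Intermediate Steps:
Q(w) = -43/6 + w/4 (Q(w) = -8 + (w/4 + 5/6) = -8 + (5/6 + w/4) = -43/6 + w/4)
(14*(-6))*Q(5) = (14*(-6))*(-43/6 + (1/4)*5) = -84*(-43/6 + 5/4) = -84*(-71/12) = 497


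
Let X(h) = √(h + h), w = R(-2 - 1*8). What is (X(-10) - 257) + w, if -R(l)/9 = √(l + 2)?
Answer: -257 - 18*I*√2 + 2*I*√5 ≈ -257.0 - 20.984*I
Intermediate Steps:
R(l) = -9*√(2 + l) (R(l) = -9*√(l + 2) = -9*√(2 + l))
w = -18*I*√2 (w = -9*√(2 + (-2 - 1*8)) = -9*√(2 + (-2 - 8)) = -9*√(2 - 10) = -18*I*√2 ≈ -25.456*I)
X(h) = √2*√h (X(h) = √(2*h) = √2*√h)
(X(-10) - 257) + w = (√2*√(-10) - 257) - 18*I*√2 = (√2*(I*√10) - 257) - 18*I*√2 = (2*I*√5 - 257) - 18*I*√2 = (-257 + 2*I*√5) - 18*I*√2 = -257 - 18*I*√2 + 2*I*√5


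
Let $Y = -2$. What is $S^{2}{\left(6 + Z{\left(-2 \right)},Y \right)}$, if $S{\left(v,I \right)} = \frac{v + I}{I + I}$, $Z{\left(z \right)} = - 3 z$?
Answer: $\frac{25}{4} \approx 6.25$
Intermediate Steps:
$S{\left(v,I \right)} = \frac{I + v}{2 I}$
$S^{2}{\left(6 + Z{\left(-2 \right)},Y \right)} = \left(\frac{-2 + \left(6 - -6\right)}{2 \left(-2\right)}\right)^{2} = \left(\frac{1}{2} \left(- \frac{1}{2}\right) \left(-2 + \left(6 + 6\right)\right)\right)^{2} = \left(\frac{1}{2} \left(- \frac{1}{2}\right) \left(-2 + 12\right)\right)^{2} = \left(\frac{1}{2} \left(- \frac{1}{2}\right) 10\right)^{2} = \left(- \frac{5}{2}\right)^{2} = \frac{25}{4}$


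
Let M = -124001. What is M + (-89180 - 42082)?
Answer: -255263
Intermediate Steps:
M + (-89180 - 42082) = -124001 + (-89180 - 42082) = -124001 - 131262 = -255263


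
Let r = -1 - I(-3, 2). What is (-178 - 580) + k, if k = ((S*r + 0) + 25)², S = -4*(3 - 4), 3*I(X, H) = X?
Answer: -133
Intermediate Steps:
I(X, H) = X/3
S = 4 (S = -4*(-1) = 4)
r = 0 (r = -1 - (-3)/3 = -1 - 1*(-1) = -1 + 1 = 0)
k = 625 (k = ((4*0 + 0) + 25)² = ((0 + 0) + 25)² = (0 + 25)² = 25² = 625)
(-178 - 580) + k = (-178 - 580) + 625 = -758 + 625 = -133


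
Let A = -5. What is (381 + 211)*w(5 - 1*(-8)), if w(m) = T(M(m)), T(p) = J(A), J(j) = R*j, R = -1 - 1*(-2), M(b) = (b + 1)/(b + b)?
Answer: -2960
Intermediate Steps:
M(b) = (1 + b)/(2*b) (M(b) = (1 + b)/((2*b)) = (1 + b)*(1/(2*b)) = (1 + b)/(2*b))
R = 1 (R = -1 + 2 = 1)
J(j) = j (J(j) = 1*j = j)
T(p) = -5
w(m) = -5
(381 + 211)*w(5 - 1*(-8)) = (381 + 211)*(-5) = 592*(-5) = -2960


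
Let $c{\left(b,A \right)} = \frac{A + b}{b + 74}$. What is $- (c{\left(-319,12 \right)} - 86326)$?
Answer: $\frac{21149563}{245} \approx 86325.0$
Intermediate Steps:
$c{\left(b,A \right)} = \frac{A + b}{74 + b}$
$- (c{\left(-319,12 \right)} - 86326) = - (\frac{12 - 319}{74 - 319} - 86326) = - (\frac{1}{-245} \left(-307\right) - 86326) = - (\left(- \frac{1}{245}\right) \left(-307\right) - 86326) = - (\frac{307}{245} - 86326) = \left(-1\right) \left(- \frac{21149563}{245}\right) = \frac{21149563}{245}$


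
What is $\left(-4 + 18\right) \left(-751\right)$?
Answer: $-10514$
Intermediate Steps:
$\left(-4 + 18\right) \left(-751\right) = 14 \left(-751\right) = -10514$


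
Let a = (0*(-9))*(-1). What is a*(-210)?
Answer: 0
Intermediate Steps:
a = 0 (a = 0*(-1) = 0)
a*(-210) = 0*(-210) = 0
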